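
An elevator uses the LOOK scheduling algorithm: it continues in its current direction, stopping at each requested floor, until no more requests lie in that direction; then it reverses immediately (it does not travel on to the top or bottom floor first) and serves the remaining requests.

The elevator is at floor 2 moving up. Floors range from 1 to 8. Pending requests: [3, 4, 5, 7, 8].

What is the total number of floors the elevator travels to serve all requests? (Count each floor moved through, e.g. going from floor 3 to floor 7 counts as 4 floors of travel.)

Start at floor 2 moving up, LOOK stop order: [3, 4, 5, 7, 8]
  2 → 3: |3-2| = 1, total = 1
  3 → 4: |4-3| = 1, total = 2
  4 → 5: |5-4| = 1, total = 3
  5 → 7: |7-5| = 2, total = 5
  7 → 8: |8-7| = 1, total = 6

Answer: 6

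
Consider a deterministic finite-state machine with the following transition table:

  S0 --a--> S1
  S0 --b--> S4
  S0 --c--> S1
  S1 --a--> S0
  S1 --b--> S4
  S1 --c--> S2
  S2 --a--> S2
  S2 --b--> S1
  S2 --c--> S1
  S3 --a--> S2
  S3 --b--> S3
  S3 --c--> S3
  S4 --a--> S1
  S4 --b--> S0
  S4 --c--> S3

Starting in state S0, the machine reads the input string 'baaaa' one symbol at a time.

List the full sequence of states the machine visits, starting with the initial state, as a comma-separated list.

Start: S0
  read 'b': S0 --b--> S4
  read 'a': S4 --a--> S1
  read 'a': S1 --a--> S0
  read 'a': S0 --a--> S1
  read 'a': S1 --a--> S0

Answer: S0, S4, S1, S0, S1, S0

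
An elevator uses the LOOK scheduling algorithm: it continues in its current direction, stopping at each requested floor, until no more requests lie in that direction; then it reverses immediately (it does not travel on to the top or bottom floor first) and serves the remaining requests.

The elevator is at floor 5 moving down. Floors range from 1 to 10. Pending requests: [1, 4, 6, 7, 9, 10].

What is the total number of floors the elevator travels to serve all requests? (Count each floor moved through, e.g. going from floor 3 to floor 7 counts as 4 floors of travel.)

Answer: 13

Derivation:
Start at floor 5 moving down, LOOK stop order: [4, 1, 6, 7, 9, 10]
  5 → 4: |4-5| = 1, total = 1
  4 → 1: |1-4| = 3, total = 4
  1 → 6: |6-1| = 5, total = 9
  6 → 7: |7-6| = 1, total = 10
  7 → 9: |9-7| = 2, total = 12
  9 → 10: |10-9| = 1, total = 13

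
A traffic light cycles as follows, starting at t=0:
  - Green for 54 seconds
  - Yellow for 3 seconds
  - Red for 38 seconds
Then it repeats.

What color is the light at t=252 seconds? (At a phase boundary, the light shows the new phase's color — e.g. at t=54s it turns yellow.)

Answer: red

Derivation:
Cycle length = 54 + 3 + 38 = 95s
t = 252, phase_t = 252 mod 95 = 62
62 >= 57 → RED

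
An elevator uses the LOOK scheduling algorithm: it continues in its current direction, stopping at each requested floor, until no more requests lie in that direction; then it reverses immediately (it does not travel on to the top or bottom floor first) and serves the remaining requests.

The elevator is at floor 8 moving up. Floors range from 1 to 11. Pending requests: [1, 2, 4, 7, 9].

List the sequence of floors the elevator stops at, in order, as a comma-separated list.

Current: 8, moving UP
Serve above first (ascending): [9]
Then reverse, serve below (descending): [7, 4, 2, 1]

Answer: 9, 7, 4, 2, 1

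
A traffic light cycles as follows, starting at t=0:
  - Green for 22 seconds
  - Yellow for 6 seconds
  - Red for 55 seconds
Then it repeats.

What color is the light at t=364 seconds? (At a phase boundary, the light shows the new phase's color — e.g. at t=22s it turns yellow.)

Cycle length = 22 + 6 + 55 = 83s
t = 364, phase_t = 364 mod 83 = 32
32 >= 28 → RED

Answer: red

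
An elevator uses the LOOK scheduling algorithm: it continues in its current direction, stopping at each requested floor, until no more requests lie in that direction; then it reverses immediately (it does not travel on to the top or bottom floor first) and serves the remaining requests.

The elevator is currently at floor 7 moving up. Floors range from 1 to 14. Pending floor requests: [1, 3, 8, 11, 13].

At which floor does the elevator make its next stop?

Answer: 8

Derivation:
Current floor: 7, direction: up
Requests above: [8, 11, 13]
Requests below: [1, 3]
Moving up and requests lie above → nearest above is min([8, 11, 13]) = 8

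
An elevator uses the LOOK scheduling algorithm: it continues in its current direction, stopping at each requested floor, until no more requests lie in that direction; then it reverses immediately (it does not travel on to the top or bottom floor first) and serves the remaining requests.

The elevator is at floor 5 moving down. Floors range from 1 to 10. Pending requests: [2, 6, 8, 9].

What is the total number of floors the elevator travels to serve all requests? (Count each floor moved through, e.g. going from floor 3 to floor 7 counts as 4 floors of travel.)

Answer: 10

Derivation:
Start at floor 5 moving down, LOOK stop order: [2, 6, 8, 9]
  5 → 2: |2-5| = 3, total = 3
  2 → 6: |6-2| = 4, total = 7
  6 → 8: |8-6| = 2, total = 9
  8 → 9: |9-8| = 1, total = 10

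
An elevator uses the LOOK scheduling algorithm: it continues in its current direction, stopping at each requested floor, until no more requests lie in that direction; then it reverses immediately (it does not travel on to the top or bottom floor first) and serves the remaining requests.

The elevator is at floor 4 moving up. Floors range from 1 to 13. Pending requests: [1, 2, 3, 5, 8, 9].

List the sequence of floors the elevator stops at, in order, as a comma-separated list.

Current: 4, moving UP
Serve above first (ascending): [5, 8, 9]
Then reverse, serve below (descending): [3, 2, 1]

Answer: 5, 8, 9, 3, 2, 1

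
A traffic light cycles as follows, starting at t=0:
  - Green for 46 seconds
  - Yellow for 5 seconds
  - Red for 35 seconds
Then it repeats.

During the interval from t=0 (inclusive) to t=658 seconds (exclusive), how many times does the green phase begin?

Answer: 8

Derivation:
Cycle = 46+5+35 = 86s
green phase starts at t = k*86 + 0 for k=0,1,2,...
Need k*86+0 < 658 → k < 7.651
k ∈ {0, ..., 7} → 8 starts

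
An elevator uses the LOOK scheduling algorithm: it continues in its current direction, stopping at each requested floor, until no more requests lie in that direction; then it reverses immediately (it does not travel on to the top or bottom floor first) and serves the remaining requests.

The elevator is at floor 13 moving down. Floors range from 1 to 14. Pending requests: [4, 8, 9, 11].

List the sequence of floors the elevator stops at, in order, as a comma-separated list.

Answer: 11, 9, 8, 4

Derivation:
Current: 13, moving DOWN
Serve below first (descending): [11, 9, 8, 4]
Then reverse, serve above (ascending): []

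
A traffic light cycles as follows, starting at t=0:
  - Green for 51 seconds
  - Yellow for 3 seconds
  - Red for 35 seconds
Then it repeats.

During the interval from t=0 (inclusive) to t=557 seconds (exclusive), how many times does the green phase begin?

Answer: 7

Derivation:
Cycle = 51+3+35 = 89s
green phase starts at t = k*89 + 0 for k=0,1,2,...
Need k*89+0 < 557 → k < 6.258
k ∈ {0, ..., 6} → 7 starts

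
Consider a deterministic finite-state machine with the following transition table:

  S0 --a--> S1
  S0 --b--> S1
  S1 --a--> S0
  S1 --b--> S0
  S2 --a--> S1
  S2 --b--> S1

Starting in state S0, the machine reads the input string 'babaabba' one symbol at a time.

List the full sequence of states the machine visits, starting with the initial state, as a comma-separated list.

Start: S0
  read 'b': S0 --b--> S1
  read 'a': S1 --a--> S0
  read 'b': S0 --b--> S1
  read 'a': S1 --a--> S0
  read 'a': S0 --a--> S1
  read 'b': S1 --b--> S0
  read 'b': S0 --b--> S1
  read 'a': S1 --a--> S0

Answer: S0, S1, S0, S1, S0, S1, S0, S1, S0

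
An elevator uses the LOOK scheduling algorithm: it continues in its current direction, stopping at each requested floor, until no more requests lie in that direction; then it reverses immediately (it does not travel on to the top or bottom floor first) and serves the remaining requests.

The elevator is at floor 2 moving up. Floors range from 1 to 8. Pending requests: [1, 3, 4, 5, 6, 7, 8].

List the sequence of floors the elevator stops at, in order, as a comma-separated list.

Current: 2, moving UP
Serve above first (ascending): [3, 4, 5, 6, 7, 8]
Then reverse, serve below (descending): [1]

Answer: 3, 4, 5, 6, 7, 8, 1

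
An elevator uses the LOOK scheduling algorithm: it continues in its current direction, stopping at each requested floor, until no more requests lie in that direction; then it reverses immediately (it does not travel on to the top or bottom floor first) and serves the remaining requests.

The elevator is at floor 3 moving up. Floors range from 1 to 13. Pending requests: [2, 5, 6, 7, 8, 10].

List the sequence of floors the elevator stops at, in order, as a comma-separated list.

Answer: 5, 6, 7, 8, 10, 2

Derivation:
Current: 3, moving UP
Serve above first (ascending): [5, 6, 7, 8, 10]
Then reverse, serve below (descending): [2]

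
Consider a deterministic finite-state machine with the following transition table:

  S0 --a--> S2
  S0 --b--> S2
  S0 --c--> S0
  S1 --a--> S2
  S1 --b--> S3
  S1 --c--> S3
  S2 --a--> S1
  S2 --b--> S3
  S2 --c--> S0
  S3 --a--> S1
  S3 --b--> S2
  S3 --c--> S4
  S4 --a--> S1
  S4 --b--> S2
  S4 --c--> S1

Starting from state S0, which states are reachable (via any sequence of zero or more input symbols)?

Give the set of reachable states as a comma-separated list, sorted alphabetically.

BFS from S0:
  visit S0: S0--a-->S2 (new), S0--b-->S2 (seen), S0--c-->S0 (seen)
  visit S2: S2--a-->S1 (new), S2--b-->S3 (new), S2--c-->S0 (seen)
  visit S1: S1--a-->S2 (seen), S1--b-->S3 (seen), S1--c-->S3 (seen)
  visit S3: S3--a-->S1 (seen), S3--b-->S2 (seen), S3--c-->S4 (new)
  visit S4: S4--a-->S1 (seen), S4--b-->S2 (seen), S4--c-->S1 (seen)

Answer: S0, S1, S2, S3, S4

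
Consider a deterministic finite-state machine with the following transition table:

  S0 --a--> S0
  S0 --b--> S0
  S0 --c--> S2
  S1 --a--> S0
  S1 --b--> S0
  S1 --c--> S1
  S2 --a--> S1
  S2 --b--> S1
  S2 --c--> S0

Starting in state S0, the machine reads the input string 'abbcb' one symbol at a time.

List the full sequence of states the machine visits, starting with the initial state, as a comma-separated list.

Start: S0
  read 'a': S0 --a--> S0
  read 'b': S0 --b--> S0
  read 'b': S0 --b--> S0
  read 'c': S0 --c--> S2
  read 'b': S2 --b--> S1

Answer: S0, S0, S0, S0, S2, S1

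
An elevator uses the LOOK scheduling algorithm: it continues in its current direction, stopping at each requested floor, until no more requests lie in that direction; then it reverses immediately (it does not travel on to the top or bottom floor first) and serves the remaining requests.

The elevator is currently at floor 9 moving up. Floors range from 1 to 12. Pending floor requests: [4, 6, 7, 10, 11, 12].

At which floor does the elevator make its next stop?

Current floor: 9, direction: up
Requests above: [10, 11, 12]
Requests below: [4, 6, 7]
Moving up and requests lie above → nearest above is min([10, 11, 12]) = 10

Answer: 10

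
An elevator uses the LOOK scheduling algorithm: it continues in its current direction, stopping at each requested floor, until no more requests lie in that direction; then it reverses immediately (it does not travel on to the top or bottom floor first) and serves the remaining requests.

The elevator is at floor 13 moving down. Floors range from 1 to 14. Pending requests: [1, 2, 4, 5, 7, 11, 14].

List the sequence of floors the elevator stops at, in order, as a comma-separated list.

Current: 13, moving DOWN
Serve below first (descending): [11, 7, 5, 4, 2, 1]
Then reverse, serve above (ascending): [14]

Answer: 11, 7, 5, 4, 2, 1, 14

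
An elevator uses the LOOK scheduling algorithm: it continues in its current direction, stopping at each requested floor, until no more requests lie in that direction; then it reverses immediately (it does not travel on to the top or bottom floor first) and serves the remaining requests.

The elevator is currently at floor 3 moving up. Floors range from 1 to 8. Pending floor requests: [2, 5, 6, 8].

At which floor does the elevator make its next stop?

Current floor: 3, direction: up
Requests above: [5, 6, 8]
Requests below: [2]
Moving up and requests lie above → nearest above is min([5, 6, 8]) = 5

Answer: 5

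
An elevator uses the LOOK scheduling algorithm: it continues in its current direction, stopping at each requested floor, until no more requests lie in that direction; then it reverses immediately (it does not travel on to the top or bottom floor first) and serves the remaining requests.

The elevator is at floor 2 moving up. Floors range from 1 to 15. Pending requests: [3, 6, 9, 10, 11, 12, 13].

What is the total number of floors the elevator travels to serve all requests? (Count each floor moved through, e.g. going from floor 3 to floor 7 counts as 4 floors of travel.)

Answer: 11

Derivation:
Start at floor 2 moving up, LOOK stop order: [3, 6, 9, 10, 11, 12, 13]
  2 → 3: |3-2| = 1, total = 1
  3 → 6: |6-3| = 3, total = 4
  6 → 9: |9-6| = 3, total = 7
  9 → 10: |10-9| = 1, total = 8
  10 → 11: |11-10| = 1, total = 9
  11 → 12: |12-11| = 1, total = 10
  12 → 13: |13-12| = 1, total = 11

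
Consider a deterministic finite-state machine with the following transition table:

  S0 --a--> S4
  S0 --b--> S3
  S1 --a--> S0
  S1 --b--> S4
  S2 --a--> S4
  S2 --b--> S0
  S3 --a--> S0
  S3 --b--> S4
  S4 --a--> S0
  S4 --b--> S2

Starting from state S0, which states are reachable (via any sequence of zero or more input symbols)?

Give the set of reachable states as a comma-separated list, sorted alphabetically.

BFS from S0:
  visit S0: S0--a-->S4 (new), S0--b-->S3 (new)
  visit S4: S4--a-->S0 (seen), S4--b-->S2 (new)
  visit S3: S3--a-->S0 (seen), S3--b-->S4 (seen)
  visit S2: S2--a-->S4 (seen), S2--b-->S0 (seen)

Answer: S0, S2, S3, S4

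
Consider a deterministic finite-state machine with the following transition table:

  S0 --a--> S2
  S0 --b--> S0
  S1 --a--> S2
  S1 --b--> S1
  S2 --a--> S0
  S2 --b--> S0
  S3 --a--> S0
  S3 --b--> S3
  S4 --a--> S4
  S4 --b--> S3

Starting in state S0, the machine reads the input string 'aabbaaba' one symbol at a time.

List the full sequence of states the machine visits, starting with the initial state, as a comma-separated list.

Answer: S0, S2, S0, S0, S0, S2, S0, S0, S2

Derivation:
Start: S0
  read 'a': S0 --a--> S2
  read 'a': S2 --a--> S0
  read 'b': S0 --b--> S0
  read 'b': S0 --b--> S0
  read 'a': S0 --a--> S2
  read 'a': S2 --a--> S0
  read 'b': S0 --b--> S0
  read 'a': S0 --a--> S2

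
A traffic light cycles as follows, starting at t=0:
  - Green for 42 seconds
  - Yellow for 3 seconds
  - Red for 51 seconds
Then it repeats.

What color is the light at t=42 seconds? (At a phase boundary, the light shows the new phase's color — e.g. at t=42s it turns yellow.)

Cycle length = 42 + 3 + 51 = 96s
t = 42, phase_t = 42 mod 96 = 42
42 <= 42 < 45 (yellow end) → YELLOW

Answer: yellow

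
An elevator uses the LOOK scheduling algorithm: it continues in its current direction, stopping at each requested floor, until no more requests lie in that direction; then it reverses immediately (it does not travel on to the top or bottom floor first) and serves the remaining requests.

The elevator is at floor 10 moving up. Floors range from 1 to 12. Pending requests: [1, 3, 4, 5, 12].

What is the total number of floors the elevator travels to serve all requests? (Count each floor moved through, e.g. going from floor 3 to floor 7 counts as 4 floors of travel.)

Answer: 13

Derivation:
Start at floor 10 moving up, LOOK stop order: [12, 5, 4, 3, 1]
  10 → 12: |12-10| = 2, total = 2
  12 → 5: |5-12| = 7, total = 9
  5 → 4: |4-5| = 1, total = 10
  4 → 3: |3-4| = 1, total = 11
  3 → 1: |1-3| = 2, total = 13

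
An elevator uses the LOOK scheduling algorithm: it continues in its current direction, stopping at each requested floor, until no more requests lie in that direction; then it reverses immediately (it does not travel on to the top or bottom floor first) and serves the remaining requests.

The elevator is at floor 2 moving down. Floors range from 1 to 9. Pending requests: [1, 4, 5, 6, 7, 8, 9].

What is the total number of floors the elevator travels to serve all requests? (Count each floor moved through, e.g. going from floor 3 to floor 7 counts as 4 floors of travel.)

Answer: 9

Derivation:
Start at floor 2 moving down, LOOK stop order: [1, 4, 5, 6, 7, 8, 9]
  2 → 1: |1-2| = 1, total = 1
  1 → 4: |4-1| = 3, total = 4
  4 → 5: |5-4| = 1, total = 5
  5 → 6: |6-5| = 1, total = 6
  6 → 7: |7-6| = 1, total = 7
  7 → 8: |8-7| = 1, total = 8
  8 → 9: |9-8| = 1, total = 9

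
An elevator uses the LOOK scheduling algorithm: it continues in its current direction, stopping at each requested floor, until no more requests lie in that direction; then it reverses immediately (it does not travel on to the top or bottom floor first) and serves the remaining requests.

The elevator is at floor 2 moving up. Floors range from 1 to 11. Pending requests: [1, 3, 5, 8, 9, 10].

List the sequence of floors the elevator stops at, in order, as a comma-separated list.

Current: 2, moving UP
Serve above first (ascending): [3, 5, 8, 9, 10]
Then reverse, serve below (descending): [1]

Answer: 3, 5, 8, 9, 10, 1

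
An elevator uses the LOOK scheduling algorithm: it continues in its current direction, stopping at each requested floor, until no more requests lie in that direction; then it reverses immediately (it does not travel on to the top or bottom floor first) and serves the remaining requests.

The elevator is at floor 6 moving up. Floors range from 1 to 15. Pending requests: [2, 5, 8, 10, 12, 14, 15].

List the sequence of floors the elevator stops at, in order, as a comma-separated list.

Current: 6, moving UP
Serve above first (ascending): [8, 10, 12, 14, 15]
Then reverse, serve below (descending): [5, 2]

Answer: 8, 10, 12, 14, 15, 5, 2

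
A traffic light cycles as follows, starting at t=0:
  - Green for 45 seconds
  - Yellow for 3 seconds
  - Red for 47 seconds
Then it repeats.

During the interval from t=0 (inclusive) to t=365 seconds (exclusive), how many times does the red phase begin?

Cycle = 45+3+47 = 95s
red phase starts at t = k*95 + 48 for k=0,1,2,...
Need k*95+48 < 365 → k < 3.337
k ∈ {0, ..., 3} → 4 starts

Answer: 4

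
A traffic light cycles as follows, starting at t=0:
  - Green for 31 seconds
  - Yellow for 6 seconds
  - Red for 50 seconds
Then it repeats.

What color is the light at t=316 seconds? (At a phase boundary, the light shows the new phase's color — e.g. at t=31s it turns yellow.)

Answer: red

Derivation:
Cycle length = 31 + 6 + 50 = 87s
t = 316, phase_t = 316 mod 87 = 55
55 >= 37 → RED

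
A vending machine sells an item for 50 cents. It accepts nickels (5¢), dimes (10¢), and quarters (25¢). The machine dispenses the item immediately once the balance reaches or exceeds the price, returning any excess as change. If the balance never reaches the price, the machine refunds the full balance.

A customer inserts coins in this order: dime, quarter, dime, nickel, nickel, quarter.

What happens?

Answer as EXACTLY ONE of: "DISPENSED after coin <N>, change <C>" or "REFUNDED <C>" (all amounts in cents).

Price: 50¢
Coin 1 (dime, 10¢): balance = 10¢
Coin 2 (quarter, 25¢): balance = 35¢
Coin 3 (dime, 10¢): balance = 45¢
Coin 4 (nickel, 5¢): balance = 50¢
  → balance >= price → DISPENSE, change = 50 - 50 = 0¢

Answer: DISPENSED after coin 4, change 0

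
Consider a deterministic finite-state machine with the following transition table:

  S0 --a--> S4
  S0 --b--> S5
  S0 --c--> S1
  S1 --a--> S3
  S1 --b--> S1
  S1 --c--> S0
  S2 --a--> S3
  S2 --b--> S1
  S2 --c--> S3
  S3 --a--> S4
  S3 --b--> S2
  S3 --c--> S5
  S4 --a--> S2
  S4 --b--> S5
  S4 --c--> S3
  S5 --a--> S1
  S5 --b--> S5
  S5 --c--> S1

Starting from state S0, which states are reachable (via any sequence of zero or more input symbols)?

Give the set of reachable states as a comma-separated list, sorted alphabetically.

Answer: S0, S1, S2, S3, S4, S5

Derivation:
BFS from S0:
  visit S0: S0--a-->S4 (new), S0--b-->S5 (new), S0--c-->S1 (new)
  visit S4: S4--a-->S2 (new), S4--b-->S5 (seen), S4--c-->S3 (new)
  visit S5: S5--a-->S1 (seen), S5--b-->S5 (seen), S5--c-->S1 (seen)
  visit S1: S1--a-->S3 (seen), S1--b-->S1 (seen), S1--c-->S0 (seen)
  visit S2: S2--a-->S3 (seen), S2--b-->S1 (seen), S2--c-->S3 (seen)
  visit S3: S3--a-->S4 (seen), S3--b-->S2 (seen), S3--c-->S5 (seen)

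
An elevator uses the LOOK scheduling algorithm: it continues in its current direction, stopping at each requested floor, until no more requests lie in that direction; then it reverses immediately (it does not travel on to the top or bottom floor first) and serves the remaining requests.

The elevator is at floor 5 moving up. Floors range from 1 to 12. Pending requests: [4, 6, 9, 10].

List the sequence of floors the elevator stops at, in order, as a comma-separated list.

Current: 5, moving UP
Serve above first (ascending): [6, 9, 10]
Then reverse, serve below (descending): [4]

Answer: 6, 9, 10, 4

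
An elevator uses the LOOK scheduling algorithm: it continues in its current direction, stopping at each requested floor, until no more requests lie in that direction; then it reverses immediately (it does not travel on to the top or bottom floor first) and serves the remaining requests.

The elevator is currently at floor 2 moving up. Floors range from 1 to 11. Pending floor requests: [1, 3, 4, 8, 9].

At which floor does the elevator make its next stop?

Current floor: 2, direction: up
Requests above: [3, 4, 8, 9]
Requests below: [1]
Moving up and requests lie above → nearest above is min([3, 4, 8, 9]) = 3

Answer: 3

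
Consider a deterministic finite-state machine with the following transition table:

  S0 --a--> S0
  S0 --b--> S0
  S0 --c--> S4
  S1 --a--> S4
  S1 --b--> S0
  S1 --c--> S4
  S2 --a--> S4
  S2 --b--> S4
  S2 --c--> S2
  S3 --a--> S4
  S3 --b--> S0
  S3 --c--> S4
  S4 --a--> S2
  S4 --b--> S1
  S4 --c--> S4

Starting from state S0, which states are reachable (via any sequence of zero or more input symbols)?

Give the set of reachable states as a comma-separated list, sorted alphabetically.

BFS from S0:
  visit S0: S0--a-->S0 (seen), S0--b-->S0 (seen), S0--c-->S4 (new)
  visit S4: S4--a-->S2 (new), S4--b-->S1 (new), S4--c-->S4 (seen)
  visit S2: S2--a-->S4 (seen), S2--b-->S4 (seen), S2--c-->S2 (seen)
  visit S1: S1--a-->S4 (seen), S1--b-->S0 (seen), S1--c-->S4 (seen)

Answer: S0, S1, S2, S4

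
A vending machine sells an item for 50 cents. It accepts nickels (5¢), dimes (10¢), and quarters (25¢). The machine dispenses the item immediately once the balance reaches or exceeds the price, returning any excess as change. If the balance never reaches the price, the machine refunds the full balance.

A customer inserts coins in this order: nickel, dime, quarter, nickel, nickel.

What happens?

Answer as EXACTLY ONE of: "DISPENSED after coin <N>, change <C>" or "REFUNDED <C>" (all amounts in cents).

Price: 50¢
Coin 1 (nickel, 5¢): balance = 5¢
Coin 2 (dime, 10¢): balance = 15¢
Coin 3 (quarter, 25¢): balance = 40¢
Coin 4 (nickel, 5¢): balance = 45¢
Coin 5 (nickel, 5¢): balance = 50¢
  → balance >= price → DISPENSE, change = 50 - 50 = 0¢

Answer: DISPENSED after coin 5, change 0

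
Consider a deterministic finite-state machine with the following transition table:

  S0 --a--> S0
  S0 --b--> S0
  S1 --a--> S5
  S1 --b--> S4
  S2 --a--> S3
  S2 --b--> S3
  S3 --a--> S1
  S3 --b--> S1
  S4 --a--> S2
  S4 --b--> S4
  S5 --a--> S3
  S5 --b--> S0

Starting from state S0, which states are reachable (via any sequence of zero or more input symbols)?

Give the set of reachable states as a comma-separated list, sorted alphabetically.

Answer: S0

Derivation:
BFS from S0:
  visit S0: S0--a-->S0 (seen), S0--b-->S0 (seen)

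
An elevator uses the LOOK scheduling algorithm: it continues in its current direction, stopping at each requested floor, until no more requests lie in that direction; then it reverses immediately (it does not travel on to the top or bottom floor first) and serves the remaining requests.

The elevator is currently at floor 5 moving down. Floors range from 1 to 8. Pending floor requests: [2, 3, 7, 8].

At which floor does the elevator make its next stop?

Current floor: 5, direction: down
Requests above: [7, 8]
Requests below: [2, 3]
Moving down and requests lie below → nearest below is max([2, 3]) = 3

Answer: 3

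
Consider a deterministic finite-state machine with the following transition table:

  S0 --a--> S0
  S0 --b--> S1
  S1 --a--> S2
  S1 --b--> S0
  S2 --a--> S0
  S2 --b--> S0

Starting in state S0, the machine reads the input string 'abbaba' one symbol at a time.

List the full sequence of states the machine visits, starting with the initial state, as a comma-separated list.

Start: S0
  read 'a': S0 --a--> S0
  read 'b': S0 --b--> S1
  read 'b': S1 --b--> S0
  read 'a': S0 --a--> S0
  read 'b': S0 --b--> S1
  read 'a': S1 --a--> S2

Answer: S0, S0, S1, S0, S0, S1, S2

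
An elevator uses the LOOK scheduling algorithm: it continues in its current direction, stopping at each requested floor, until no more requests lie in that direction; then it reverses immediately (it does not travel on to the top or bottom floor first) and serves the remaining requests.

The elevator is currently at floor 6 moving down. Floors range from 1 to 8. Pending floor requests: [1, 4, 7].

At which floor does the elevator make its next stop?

Answer: 4

Derivation:
Current floor: 6, direction: down
Requests above: [7]
Requests below: [1, 4]
Moving down and requests lie below → nearest below is max([1, 4]) = 4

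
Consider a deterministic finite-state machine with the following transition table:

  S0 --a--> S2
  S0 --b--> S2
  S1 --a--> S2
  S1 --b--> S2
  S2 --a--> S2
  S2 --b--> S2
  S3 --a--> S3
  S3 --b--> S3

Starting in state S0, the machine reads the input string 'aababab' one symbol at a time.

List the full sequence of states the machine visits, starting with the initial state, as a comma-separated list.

Answer: S0, S2, S2, S2, S2, S2, S2, S2

Derivation:
Start: S0
  read 'a': S0 --a--> S2
  read 'a': S2 --a--> S2
  read 'b': S2 --b--> S2
  read 'a': S2 --a--> S2
  read 'b': S2 --b--> S2
  read 'a': S2 --a--> S2
  read 'b': S2 --b--> S2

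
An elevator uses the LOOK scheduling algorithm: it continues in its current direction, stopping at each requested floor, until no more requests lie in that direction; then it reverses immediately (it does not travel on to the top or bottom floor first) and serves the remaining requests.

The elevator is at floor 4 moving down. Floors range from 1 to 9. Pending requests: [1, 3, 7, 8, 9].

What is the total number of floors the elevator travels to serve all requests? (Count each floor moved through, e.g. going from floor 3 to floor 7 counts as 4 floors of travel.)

Start at floor 4 moving down, LOOK stop order: [3, 1, 7, 8, 9]
  4 → 3: |3-4| = 1, total = 1
  3 → 1: |1-3| = 2, total = 3
  1 → 7: |7-1| = 6, total = 9
  7 → 8: |8-7| = 1, total = 10
  8 → 9: |9-8| = 1, total = 11

Answer: 11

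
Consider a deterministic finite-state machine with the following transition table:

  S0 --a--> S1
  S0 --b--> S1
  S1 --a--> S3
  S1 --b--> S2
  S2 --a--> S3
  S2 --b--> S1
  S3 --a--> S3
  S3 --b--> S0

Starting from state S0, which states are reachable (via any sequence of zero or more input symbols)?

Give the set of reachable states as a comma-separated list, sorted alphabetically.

Answer: S0, S1, S2, S3

Derivation:
BFS from S0:
  visit S0: S0--a-->S1 (new), S0--b-->S1 (seen)
  visit S1: S1--a-->S3 (new), S1--b-->S2 (new)
  visit S3: S3--a-->S3 (seen), S3--b-->S0 (seen)
  visit S2: S2--a-->S3 (seen), S2--b-->S1 (seen)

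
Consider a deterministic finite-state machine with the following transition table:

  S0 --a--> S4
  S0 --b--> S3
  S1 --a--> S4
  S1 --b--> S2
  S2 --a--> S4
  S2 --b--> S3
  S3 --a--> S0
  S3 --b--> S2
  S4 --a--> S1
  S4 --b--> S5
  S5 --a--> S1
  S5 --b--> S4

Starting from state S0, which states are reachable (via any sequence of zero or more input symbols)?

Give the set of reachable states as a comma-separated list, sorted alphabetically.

BFS from S0:
  visit S0: S0--a-->S4 (new), S0--b-->S3 (new)
  visit S4: S4--a-->S1 (new), S4--b-->S5 (new)
  visit S3: S3--a-->S0 (seen), S3--b-->S2 (new)
  visit S1: S1--a-->S4 (seen), S1--b-->S2 (seen)
  visit S5: S5--a-->S1 (seen), S5--b-->S4 (seen)
  visit S2: S2--a-->S4 (seen), S2--b-->S3 (seen)

Answer: S0, S1, S2, S3, S4, S5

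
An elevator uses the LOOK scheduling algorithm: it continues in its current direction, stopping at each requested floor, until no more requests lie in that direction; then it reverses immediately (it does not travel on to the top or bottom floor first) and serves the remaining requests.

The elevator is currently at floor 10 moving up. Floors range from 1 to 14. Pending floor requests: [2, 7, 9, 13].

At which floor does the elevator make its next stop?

Current floor: 10, direction: up
Requests above: [13]
Requests below: [2, 7, 9]
Moving up and requests lie above → nearest above is min([13]) = 13

Answer: 13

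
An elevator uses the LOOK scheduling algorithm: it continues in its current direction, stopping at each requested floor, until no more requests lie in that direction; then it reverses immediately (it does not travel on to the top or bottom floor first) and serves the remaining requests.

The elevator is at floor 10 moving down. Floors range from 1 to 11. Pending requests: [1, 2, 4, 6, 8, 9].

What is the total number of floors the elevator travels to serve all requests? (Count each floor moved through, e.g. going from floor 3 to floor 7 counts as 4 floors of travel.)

Start at floor 10 moving down, LOOK stop order: [9, 8, 6, 4, 2, 1]
  10 → 9: |9-10| = 1, total = 1
  9 → 8: |8-9| = 1, total = 2
  8 → 6: |6-8| = 2, total = 4
  6 → 4: |4-6| = 2, total = 6
  4 → 2: |2-4| = 2, total = 8
  2 → 1: |1-2| = 1, total = 9

Answer: 9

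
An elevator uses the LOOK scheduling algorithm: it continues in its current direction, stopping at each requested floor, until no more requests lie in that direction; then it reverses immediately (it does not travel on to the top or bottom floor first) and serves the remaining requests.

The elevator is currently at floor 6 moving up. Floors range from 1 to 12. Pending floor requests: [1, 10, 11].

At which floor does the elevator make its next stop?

Answer: 10

Derivation:
Current floor: 6, direction: up
Requests above: [10, 11]
Requests below: [1]
Moving up and requests lie above → nearest above is min([10, 11]) = 10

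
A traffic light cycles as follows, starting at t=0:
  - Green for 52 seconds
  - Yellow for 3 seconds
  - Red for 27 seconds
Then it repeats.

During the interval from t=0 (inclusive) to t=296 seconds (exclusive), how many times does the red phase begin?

Cycle = 52+3+27 = 82s
red phase starts at t = k*82 + 55 for k=0,1,2,...
Need k*82+55 < 296 → k < 2.939
k ∈ {0, ..., 2} → 3 starts

Answer: 3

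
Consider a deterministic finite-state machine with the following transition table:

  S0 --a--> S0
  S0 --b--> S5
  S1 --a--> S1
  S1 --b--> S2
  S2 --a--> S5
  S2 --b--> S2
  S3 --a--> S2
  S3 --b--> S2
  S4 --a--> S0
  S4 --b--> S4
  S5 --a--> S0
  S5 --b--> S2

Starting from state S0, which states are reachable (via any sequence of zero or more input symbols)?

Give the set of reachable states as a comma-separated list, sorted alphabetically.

BFS from S0:
  visit S0: S0--a-->S0 (seen), S0--b-->S5 (new)
  visit S5: S5--a-->S0 (seen), S5--b-->S2 (new)
  visit S2: S2--a-->S5 (seen), S2--b-->S2 (seen)

Answer: S0, S2, S5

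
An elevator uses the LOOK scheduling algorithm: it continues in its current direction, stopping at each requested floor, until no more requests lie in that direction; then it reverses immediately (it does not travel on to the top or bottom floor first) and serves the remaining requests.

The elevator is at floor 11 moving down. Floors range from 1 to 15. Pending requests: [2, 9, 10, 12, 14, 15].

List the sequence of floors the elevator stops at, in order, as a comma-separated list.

Answer: 10, 9, 2, 12, 14, 15

Derivation:
Current: 11, moving DOWN
Serve below first (descending): [10, 9, 2]
Then reverse, serve above (ascending): [12, 14, 15]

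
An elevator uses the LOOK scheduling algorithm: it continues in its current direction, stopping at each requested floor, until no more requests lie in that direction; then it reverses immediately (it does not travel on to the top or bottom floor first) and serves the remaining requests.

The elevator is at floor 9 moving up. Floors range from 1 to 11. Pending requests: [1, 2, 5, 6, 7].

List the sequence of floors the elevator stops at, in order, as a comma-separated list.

Current: 9, moving UP
Serve above first (ascending): []
Then reverse, serve below (descending): [7, 6, 5, 2, 1]

Answer: 7, 6, 5, 2, 1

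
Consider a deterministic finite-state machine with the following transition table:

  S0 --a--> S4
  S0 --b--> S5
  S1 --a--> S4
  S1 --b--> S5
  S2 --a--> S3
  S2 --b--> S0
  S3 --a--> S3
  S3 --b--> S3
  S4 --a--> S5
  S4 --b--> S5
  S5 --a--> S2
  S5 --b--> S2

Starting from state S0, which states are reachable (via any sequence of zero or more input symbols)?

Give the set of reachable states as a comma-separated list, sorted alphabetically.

Answer: S0, S2, S3, S4, S5

Derivation:
BFS from S0:
  visit S0: S0--a-->S4 (new), S0--b-->S5 (new)
  visit S4: S4--a-->S5 (seen), S4--b-->S5 (seen)
  visit S5: S5--a-->S2 (new), S5--b-->S2 (seen)
  visit S2: S2--a-->S3 (new), S2--b-->S0 (seen)
  visit S3: S3--a-->S3 (seen), S3--b-->S3 (seen)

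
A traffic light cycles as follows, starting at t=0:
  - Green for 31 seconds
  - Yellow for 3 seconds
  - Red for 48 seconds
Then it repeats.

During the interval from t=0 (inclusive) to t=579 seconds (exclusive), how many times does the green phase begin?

Answer: 8

Derivation:
Cycle = 31+3+48 = 82s
green phase starts at t = k*82 + 0 for k=0,1,2,...
Need k*82+0 < 579 → k < 7.061
k ∈ {0, ..., 7} → 8 starts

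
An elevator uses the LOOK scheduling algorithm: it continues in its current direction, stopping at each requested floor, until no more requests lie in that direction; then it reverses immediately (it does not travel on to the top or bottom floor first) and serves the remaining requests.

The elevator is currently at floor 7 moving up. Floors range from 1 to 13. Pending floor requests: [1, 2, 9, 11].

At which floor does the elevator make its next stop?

Answer: 9

Derivation:
Current floor: 7, direction: up
Requests above: [9, 11]
Requests below: [1, 2]
Moving up and requests lie above → nearest above is min([9, 11]) = 9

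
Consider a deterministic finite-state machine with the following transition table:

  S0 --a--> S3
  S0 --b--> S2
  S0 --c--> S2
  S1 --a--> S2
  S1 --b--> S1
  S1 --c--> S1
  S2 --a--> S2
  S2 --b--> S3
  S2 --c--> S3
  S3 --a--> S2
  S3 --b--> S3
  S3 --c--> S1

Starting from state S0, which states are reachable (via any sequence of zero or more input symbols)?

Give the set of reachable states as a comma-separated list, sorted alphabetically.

BFS from S0:
  visit S0: S0--a-->S3 (new), S0--b-->S2 (new), S0--c-->S2 (seen)
  visit S3: S3--a-->S2 (seen), S3--b-->S3 (seen), S3--c-->S1 (new)
  visit S2: S2--a-->S2 (seen), S2--b-->S3 (seen), S2--c-->S3 (seen)
  visit S1: S1--a-->S2 (seen), S1--b-->S1 (seen), S1--c-->S1 (seen)

Answer: S0, S1, S2, S3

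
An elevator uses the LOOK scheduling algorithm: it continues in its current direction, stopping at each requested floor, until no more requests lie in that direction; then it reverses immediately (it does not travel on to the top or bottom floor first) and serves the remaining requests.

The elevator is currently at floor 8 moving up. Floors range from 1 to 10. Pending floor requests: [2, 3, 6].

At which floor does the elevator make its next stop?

Current floor: 8, direction: up
Requests above: []
Requests below: [2, 3, 6]
Moving up but no requests above → reverse; nearest below is max([2, 3, 6]) = 6

Answer: 6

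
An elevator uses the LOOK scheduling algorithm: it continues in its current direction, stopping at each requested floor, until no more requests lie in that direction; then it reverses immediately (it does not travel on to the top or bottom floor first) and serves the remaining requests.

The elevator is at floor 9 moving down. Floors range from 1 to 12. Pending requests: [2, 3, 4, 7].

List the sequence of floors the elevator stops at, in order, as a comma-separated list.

Answer: 7, 4, 3, 2

Derivation:
Current: 9, moving DOWN
Serve below first (descending): [7, 4, 3, 2]
Then reverse, serve above (ascending): []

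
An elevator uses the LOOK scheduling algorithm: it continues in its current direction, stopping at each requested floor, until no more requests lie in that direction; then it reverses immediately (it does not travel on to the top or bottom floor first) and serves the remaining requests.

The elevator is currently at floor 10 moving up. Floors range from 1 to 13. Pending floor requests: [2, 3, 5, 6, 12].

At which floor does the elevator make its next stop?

Current floor: 10, direction: up
Requests above: [12]
Requests below: [2, 3, 5, 6]
Moving up and requests lie above → nearest above is min([12]) = 12

Answer: 12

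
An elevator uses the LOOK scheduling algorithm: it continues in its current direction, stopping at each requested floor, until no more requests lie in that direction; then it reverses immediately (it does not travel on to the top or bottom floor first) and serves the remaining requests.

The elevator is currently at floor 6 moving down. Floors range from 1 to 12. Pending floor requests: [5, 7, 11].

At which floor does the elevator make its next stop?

Current floor: 6, direction: down
Requests above: [7, 11]
Requests below: [5]
Moving down and requests lie below → nearest below is max([5]) = 5

Answer: 5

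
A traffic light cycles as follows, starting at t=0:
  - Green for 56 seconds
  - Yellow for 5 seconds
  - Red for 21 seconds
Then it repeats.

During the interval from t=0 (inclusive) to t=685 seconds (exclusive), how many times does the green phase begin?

Answer: 9

Derivation:
Cycle = 56+5+21 = 82s
green phase starts at t = k*82 + 0 for k=0,1,2,...
Need k*82+0 < 685 → k < 8.354
k ∈ {0, ..., 8} → 9 starts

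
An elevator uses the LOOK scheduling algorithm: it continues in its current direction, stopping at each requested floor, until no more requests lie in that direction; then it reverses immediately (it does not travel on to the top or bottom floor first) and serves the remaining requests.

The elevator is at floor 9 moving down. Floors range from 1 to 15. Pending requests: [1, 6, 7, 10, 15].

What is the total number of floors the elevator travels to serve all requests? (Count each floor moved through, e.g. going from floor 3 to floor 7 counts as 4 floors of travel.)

Answer: 22

Derivation:
Start at floor 9 moving down, LOOK stop order: [7, 6, 1, 10, 15]
  9 → 7: |7-9| = 2, total = 2
  7 → 6: |6-7| = 1, total = 3
  6 → 1: |1-6| = 5, total = 8
  1 → 10: |10-1| = 9, total = 17
  10 → 15: |15-10| = 5, total = 22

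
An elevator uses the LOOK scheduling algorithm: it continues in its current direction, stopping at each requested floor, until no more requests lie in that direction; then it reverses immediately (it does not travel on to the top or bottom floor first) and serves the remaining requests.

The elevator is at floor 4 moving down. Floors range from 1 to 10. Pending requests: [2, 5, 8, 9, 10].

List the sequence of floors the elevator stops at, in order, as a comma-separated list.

Answer: 2, 5, 8, 9, 10

Derivation:
Current: 4, moving DOWN
Serve below first (descending): [2]
Then reverse, serve above (ascending): [5, 8, 9, 10]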